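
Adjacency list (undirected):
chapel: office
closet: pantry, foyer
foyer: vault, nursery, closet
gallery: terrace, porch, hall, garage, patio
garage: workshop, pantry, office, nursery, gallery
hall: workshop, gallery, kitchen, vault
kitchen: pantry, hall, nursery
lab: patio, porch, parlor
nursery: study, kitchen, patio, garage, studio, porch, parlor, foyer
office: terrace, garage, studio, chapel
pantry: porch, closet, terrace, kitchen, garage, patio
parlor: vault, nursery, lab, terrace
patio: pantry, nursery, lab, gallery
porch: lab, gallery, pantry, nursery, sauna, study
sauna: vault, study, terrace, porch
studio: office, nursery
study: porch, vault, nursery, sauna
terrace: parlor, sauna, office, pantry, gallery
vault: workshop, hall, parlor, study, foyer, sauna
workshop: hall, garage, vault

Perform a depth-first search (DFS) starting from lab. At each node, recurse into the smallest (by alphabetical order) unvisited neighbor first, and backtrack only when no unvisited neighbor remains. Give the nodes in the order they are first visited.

lab parlor nursery foyer closet pantry garage gallery hall kitchen vault sauna porch study terrace office chapel studio workshop patio

Visit lab
lab → parlor
parlor → nursery
nursery → foyer
foyer → closet
closet → pantry
pantry → garage
garage → gallery
gallery → hall
hall → kitchen
hall → vault
vault → sauna
sauna → porch
porch → study
sauna → terrace
terrace → office
office → chapel
office → studio
vault → workshop
gallery → patio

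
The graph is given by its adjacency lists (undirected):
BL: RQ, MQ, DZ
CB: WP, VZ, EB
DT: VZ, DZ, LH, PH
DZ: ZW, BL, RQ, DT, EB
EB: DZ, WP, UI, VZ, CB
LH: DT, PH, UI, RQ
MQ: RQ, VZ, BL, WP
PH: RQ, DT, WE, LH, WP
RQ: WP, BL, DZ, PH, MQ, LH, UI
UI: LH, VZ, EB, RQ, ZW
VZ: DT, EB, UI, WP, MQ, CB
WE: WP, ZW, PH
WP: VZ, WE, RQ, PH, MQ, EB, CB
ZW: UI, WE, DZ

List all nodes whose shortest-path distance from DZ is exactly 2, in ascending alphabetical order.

CB, LH, MQ, PH, UI, VZ, WE, WP

Level 0: DZ
Level 1: BL, DT, EB, RQ, ZW
Level 2: CB, LH, MQ, PH, UI, VZ, WE, WP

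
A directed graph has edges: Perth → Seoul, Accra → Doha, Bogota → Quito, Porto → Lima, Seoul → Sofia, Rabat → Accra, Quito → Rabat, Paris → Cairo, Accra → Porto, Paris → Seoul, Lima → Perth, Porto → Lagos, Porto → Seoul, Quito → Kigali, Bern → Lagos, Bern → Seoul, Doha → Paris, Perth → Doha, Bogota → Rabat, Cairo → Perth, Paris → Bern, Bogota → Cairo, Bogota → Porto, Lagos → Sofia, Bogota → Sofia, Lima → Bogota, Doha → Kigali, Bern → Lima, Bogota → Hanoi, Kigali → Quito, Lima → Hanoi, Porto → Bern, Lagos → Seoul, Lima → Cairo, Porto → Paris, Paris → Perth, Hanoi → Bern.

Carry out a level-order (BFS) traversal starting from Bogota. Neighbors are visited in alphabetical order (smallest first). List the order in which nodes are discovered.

Bogota, Cairo, Hanoi, Porto, Quito, Rabat, Sofia, Perth, Bern, Lagos, Lima, Paris, Seoul, Kigali, Accra, Doha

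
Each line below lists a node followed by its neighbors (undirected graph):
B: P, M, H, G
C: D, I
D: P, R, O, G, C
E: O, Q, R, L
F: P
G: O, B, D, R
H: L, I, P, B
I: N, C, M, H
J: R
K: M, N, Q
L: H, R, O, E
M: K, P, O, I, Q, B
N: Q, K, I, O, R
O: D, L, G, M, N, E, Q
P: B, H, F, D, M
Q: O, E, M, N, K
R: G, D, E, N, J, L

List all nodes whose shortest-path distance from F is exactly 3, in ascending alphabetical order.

Level 0: F
Level 1: P
Level 2: B, D, H, M
Level 3: C, G, I, K, L, O, Q, R
Level 4: E, J, N

C, G, I, K, L, O, Q, R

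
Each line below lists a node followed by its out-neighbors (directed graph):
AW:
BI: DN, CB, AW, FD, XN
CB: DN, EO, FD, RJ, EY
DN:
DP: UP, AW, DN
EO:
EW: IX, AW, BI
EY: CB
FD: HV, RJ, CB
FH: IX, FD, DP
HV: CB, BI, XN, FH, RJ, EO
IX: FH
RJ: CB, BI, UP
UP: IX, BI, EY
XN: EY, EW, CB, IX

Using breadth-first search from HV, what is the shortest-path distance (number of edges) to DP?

2

Level 0: HV
Level 1: BI, CB, EO, FH, RJ, XN
Level 2: AW, DN, DP, EW, EY, FD, IX, UP
DP first appears at level 2.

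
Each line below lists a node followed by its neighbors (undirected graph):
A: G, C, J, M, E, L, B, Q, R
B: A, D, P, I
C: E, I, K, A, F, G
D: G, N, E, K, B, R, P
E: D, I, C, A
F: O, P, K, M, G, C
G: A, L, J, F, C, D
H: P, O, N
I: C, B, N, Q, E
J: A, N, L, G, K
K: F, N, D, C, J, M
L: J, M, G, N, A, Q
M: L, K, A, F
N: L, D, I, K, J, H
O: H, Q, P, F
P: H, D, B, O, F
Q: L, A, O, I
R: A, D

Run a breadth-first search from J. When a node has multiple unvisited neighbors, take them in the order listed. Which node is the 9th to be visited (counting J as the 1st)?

E

Visit J; enqueue A, N, L, G, K → queue [A, N, L, G, K]
Visit A; enqueue C, M, E, B, Q, R → queue [N, L, G, K, C, M, E, B, Q, R]
Visit N; enqueue D, I, H → queue [L, G, K, C, M, E, B, Q, R, D, I, H]
Visit L → queue [G, K, C, M, E, B, Q, R, D, I, H]
Visit G; enqueue F → queue [K, C, M, E, B, Q, R, D, I, H, F]
Visit K → queue [C, M, E, B, Q, R, D, I, H, F]
Visit C → queue [M, E, B, Q, R, D, I, H, F]
Visit M → queue [E, B, Q, R, D, I, H, F]
Visit E → queue [B, Q, R, D, I, H, F]
Visit B; enqueue P → queue [Q, R, D, I, H, F, P]
Visit Q; enqueue O → queue [R, D, I, H, F, P, O]
Visit R → queue [D, I, H, F, P, O]
Visit D → queue [I, H, F, P, O]
Visit I → queue [H, F, P, O]
Visit H → queue [F, P, O]
Visit F → queue [P, O]
Visit P → queue [O]
Visit O → queue []

Visit order: J, A, N, L, G, K, C, M, E, B, Q, R, D, I, H, F, P, O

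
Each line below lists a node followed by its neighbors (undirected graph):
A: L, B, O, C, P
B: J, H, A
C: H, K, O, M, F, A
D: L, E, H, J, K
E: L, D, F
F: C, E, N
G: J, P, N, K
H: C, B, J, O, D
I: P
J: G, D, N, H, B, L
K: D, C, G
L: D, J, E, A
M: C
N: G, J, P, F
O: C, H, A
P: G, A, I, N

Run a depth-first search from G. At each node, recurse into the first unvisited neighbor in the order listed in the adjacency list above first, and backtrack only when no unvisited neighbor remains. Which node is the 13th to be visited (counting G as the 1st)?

I

Visit G
G → J
J → D
D → L
L → E
E → F
F → C
C → H
H → B
B → A
A → O
A → P
P → I
P → N
C → K
C → M

Visit order: G, J, D, L, E, F, C, H, B, A, O, P, I, N, K, M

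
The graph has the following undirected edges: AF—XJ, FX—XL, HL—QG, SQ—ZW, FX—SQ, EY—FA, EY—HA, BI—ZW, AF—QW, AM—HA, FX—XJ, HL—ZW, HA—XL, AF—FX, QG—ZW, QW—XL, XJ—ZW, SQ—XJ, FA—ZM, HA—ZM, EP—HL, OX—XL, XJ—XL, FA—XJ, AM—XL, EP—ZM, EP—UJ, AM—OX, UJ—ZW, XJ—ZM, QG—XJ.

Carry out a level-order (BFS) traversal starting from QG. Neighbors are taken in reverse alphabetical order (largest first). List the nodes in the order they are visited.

QG ZW XJ HL UJ SQ BI ZM XL FX FA AF EP HA QW OX AM EY

Visit QG; enqueue ZW, XJ, HL → queue [ZW, XJ, HL]
Visit ZW; enqueue UJ, SQ, BI → queue [XJ, HL, UJ, SQ, BI]
Visit XJ; enqueue ZM, XL, FX, FA, AF → queue [HL, UJ, SQ, BI, ZM, XL, FX, FA, AF]
Visit HL; enqueue EP → queue [UJ, SQ, BI, ZM, XL, FX, FA, AF, EP]
Visit UJ → queue [SQ, BI, ZM, XL, FX, FA, AF, EP]
Visit SQ → queue [BI, ZM, XL, FX, FA, AF, EP]
Visit BI → queue [ZM, XL, FX, FA, AF, EP]
Visit ZM; enqueue HA → queue [XL, FX, FA, AF, EP, HA]
Visit XL; enqueue QW, OX, AM → queue [FX, FA, AF, EP, HA, QW, OX, AM]
Visit FX → queue [FA, AF, EP, HA, QW, OX, AM]
Visit FA; enqueue EY → queue [AF, EP, HA, QW, OX, AM, EY]
Visit AF → queue [EP, HA, QW, OX, AM, EY]
Visit EP → queue [HA, QW, OX, AM, EY]
Visit HA → queue [QW, OX, AM, EY]
Visit QW → queue [OX, AM, EY]
Visit OX → queue [AM, EY]
Visit AM → queue [EY]
Visit EY → queue []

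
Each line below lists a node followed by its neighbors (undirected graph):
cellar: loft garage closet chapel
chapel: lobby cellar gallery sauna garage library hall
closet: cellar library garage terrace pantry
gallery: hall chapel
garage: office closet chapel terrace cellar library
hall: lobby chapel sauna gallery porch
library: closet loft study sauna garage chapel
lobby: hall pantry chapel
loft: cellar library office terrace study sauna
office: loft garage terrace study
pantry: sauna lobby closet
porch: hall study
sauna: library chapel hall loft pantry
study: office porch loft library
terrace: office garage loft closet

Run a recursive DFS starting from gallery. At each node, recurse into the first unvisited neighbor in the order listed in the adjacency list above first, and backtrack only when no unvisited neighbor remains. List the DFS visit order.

Visit gallery
gallery → hall
hall → lobby
lobby → pantry
pantry → sauna
sauna → library
library → closet
closet → cellar
cellar → loft
loft → office
office → garage
garage → chapel
garage → terrace
office → study
study → porch

gallery -> hall -> lobby -> pantry -> sauna -> library -> closet -> cellar -> loft -> office -> garage -> chapel -> terrace -> study -> porch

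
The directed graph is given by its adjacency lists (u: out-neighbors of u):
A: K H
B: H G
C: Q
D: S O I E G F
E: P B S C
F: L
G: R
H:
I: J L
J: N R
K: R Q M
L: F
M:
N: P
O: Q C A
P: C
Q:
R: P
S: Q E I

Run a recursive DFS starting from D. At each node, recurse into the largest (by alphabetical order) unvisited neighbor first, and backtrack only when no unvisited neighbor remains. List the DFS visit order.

D → S → Q → I → L → F → J → R → P → C → N → E → B → H → G → O → A → K → M

Visit D
D → S
S → Q
S → I
I → L
L → F
I → J
J → R
R → P
P → C
J → N
S → E
E → B
B → H
B → G
D → O
O → A
A → K
K → M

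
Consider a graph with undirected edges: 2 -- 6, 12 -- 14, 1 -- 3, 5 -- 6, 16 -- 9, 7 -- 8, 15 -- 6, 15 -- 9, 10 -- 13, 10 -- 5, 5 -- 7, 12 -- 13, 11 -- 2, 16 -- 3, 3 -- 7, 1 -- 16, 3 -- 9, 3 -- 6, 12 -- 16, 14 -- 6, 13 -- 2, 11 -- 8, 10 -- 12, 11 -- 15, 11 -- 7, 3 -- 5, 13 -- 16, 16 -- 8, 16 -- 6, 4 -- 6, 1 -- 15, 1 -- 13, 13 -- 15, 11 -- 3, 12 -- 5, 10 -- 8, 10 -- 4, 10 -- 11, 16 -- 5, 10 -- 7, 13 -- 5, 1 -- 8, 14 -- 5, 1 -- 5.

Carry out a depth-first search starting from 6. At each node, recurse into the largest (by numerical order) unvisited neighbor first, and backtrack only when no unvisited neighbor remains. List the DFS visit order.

6 -> 16 -> 13 -> 15 -> 11 -> 10 -> 12 -> 14 -> 5 -> 7 -> 8 -> 1 -> 3 -> 9 -> 4 -> 2

Visit 6
6 → 16
16 → 13
13 → 15
15 → 11
11 → 10
10 → 12
12 → 14
14 → 5
5 → 7
7 → 8
8 → 1
1 → 3
3 → 9
10 → 4
11 → 2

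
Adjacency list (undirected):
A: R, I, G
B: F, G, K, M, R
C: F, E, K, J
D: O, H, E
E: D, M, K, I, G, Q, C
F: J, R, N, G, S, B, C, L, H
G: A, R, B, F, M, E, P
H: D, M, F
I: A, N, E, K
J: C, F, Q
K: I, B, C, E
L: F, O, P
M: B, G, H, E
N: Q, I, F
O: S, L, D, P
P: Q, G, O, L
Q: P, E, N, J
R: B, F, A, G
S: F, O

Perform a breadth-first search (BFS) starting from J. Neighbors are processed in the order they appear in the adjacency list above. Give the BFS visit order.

Visit J; enqueue C, F, Q → queue [C, F, Q]
Visit C; enqueue E, K → queue [F, Q, E, K]
Visit F; enqueue R, N, G, S, B, L, H → queue [Q, E, K, R, N, G, S, B, L, H]
Visit Q; enqueue P → queue [E, K, R, N, G, S, B, L, H, P]
Visit E; enqueue D, M, I → queue [K, R, N, G, S, B, L, H, P, D, M, I]
Visit K → queue [R, N, G, S, B, L, H, P, D, M, I]
Visit R; enqueue A → queue [N, G, S, B, L, H, P, D, M, I, A]
Visit N → queue [G, S, B, L, H, P, D, M, I, A]
Visit G → queue [S, B, L, H, P, D, M, I, A]
Visit S; enqueue O → queue [B, L, H, P, D, M, I, A, O]
Visit B → queue [L, H, P, D, M, I, A, O]
Visit L → queue [H, P, D, M, I, A, O]
Visit H → queue [P, D, M, I, A, O]
Visit P → queue [D, M, I, A, O]
Visit D → queue [M, I, A, O]
Visit M → queue [I, A, O]
Visit I → queue [A, O]
Visit A → queue [O]
Visit O → queue []

J, C, F, Q, E, K, R, N, G, S, B, L, H, P, D, M, I, A, O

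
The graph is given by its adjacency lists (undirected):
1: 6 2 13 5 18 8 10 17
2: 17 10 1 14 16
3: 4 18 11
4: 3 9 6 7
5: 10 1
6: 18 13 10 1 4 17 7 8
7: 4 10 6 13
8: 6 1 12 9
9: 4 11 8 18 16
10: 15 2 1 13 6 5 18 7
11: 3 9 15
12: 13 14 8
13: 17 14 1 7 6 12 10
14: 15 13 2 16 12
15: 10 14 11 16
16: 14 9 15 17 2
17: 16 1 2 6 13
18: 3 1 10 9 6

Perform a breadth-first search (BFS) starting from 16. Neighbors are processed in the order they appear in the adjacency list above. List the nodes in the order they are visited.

Visit 16; enqueue 14, 9, 15, 17, 2 → queue [14, 9, 15, 17, 2]
Visit 14; enqueue 13, 12 → queue [9, 15, 17, 2, 13, 12]
Visit 9; enqueue 4, 11, 8, 18 → queue [15, 17, 2, 13, 12, 4, 11, 8, 18]
Visit 15; enqueue 10 → queue [17, 2, 13, 12, 4, 11, 8, 18, 10]
Visit 17; enqueue 1, 6 → queue [2, 13, 12, 4, 11, 8, 18, 10, 1, 6]
Visit 2 → queue [13, 12, 4, 11, 8, 18, 10, 1, 6]
Visit 13; enqueue 7 → queue [12, 4, 11, 8, 18, 10, 1, 6, 7]
Visit 12 → queue [4, 11, 8, 18, 10, 1, 6, 7]
Visit 4; enqueue 3 → queue [11, 8, 18, 10, 1, 6, 7, 3]
Visit 11 → queue [8, 18, 10, 1, 6, 7, 3]
Visit 8 → queue [18, 10, 1, 6, 7, 3]
Visit 18 → queue [10, 1, 6, 7, 3]
Visit 10; enqueue 5 → queue [1, 6, 7, 3, 5]
Visit 1 → queue [6, 7, 3, 5]
Visit 6 → queue [7, 3, 5]
Visit 7 → queue [3, 5]
Visit 3 → queue [5]
Visit 5 → queue []

16 -> 14 -> 9 -> 15 -> 17 -> 2 -> 13 -> 12 -> 4 -> 11 -> 8 -> 18 -> 10 -> 1 -> 6 -> 7 -> 3 -> 5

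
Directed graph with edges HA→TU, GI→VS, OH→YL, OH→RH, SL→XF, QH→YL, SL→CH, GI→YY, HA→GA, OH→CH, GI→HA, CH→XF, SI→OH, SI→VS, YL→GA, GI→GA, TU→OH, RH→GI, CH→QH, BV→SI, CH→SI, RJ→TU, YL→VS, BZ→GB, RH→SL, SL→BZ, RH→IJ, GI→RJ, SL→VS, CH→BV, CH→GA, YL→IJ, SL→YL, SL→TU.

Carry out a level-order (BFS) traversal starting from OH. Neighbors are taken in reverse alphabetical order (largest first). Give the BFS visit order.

OH YL RH CH VS IJ GA SL GI XF SI QH BV TU BZ YY RJ HA GB

Visit OH; enqueue YL, RH, CH → queue [YL, RH, CH]
Visit YL; enqueue VS, IJ, GA → queue [RH, CH, VS, IJ, GA]
Visit RH; enqueue SL, GI → queue [CH, VS, IJ, GA, SL, GI]
Visit CH; enqueue XF, SI, QH, BV → queue [VS, IJ, GA, SL, GI, XF, SI, QH, BV]
Visit VS → queue [IJ, GA, SL, GI, XF, SI, QH, BV]
Visit IJ → queue [GA, SL, GI, XF, SI, QH, BV]
Visit GA → queue [SL, GI, XF, SI, QH, BV]
Visit SL; enqueue TU, BZ → queue [GI, XF, SI, QH, BV, TU, BZ]
Visit GI; enqueue YY, RJ, HA → queue [XF, SI, QH, BV, TU, BZ, YY, RJ, HA]
Visit XF → queue [SI, QH, BV, TU, BZ, YY, RJ, HA]
Visit SI → queue [QH, BV, TU, BZ, YY, RJ, HA]
Visit QH → queue [BV, TU, BZ, YY, RJ, HA]
Visit BV → queue [TU, BZ, YY, RJ, HA]
Visit TU → queue [BZ, YY, RJ, HA]
Visit BZ; enqueue GB → queue [YY, RJ, HA, GB]
Visit YY → queue [RJ, HA, GB]
Visit RJ → queue [HA, GB]
Visit HA → queue [GB]
Visit GB → queue []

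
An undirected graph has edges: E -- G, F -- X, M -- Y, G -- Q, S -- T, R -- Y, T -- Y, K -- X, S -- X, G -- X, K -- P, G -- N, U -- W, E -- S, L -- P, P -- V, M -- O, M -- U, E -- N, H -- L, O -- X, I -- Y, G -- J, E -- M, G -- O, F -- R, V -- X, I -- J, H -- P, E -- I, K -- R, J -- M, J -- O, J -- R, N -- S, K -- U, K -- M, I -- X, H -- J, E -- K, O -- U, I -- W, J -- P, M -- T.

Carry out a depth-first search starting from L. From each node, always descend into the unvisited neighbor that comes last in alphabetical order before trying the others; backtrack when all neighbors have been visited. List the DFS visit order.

Visit L
L → P
P → V
V → X
X → S
S → T
T → Y
Y → R
R → K
K → U
U → W
W → I
I → J
J → O
O → M
M → E
E → N
N → G
G → Q
J → H
R → F

L -> P -> V -> X -> S -> T -> Y -> R -> K -> U -> W -> I -> J -> O -> M -> E -> N -> G -> Q -> H -> F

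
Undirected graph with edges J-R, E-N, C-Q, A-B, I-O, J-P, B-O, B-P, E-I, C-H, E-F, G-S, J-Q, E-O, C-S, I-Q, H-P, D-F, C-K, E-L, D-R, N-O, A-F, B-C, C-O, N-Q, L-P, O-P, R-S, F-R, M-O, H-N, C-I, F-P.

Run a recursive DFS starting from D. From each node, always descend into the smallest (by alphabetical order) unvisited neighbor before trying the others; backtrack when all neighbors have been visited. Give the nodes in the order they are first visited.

Visit D
D → F
F → A
A → B
B → C
C → H
H → N
N → E
E → I
I → O
O → M
O → P
P → J
J → Q
J → R
R → S
S → G
P → L
C → K

D F A B C H N E I O M P J Q R S G L K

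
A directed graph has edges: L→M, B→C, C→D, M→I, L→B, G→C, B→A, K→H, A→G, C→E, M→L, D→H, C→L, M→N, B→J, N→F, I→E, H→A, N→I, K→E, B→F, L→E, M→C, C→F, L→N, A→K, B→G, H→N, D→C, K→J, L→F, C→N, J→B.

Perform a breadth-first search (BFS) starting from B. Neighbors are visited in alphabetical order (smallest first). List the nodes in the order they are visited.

B -> A -> C -> F -> G -> J -> K -> D -> E -> L -> N -> H -> M -> I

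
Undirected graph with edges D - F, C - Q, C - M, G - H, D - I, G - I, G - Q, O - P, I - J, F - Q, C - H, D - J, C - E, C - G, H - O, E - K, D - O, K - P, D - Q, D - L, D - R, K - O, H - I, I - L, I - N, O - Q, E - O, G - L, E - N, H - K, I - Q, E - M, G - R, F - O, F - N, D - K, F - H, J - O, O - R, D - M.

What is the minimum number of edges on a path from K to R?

2

Level 0: K
Level 1: D, E, H, O, P
Level 2: C, F, G, I, J, L, M, N, Q, R
R first appears at level 2.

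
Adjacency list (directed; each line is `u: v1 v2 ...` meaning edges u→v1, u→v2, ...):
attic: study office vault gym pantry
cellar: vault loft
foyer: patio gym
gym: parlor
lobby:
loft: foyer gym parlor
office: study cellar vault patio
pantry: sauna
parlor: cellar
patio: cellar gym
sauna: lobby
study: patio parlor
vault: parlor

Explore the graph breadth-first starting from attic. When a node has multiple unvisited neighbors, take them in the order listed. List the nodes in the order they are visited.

attic study office vault gym pantry patio parlor cellar sauna loft lobby foyer

Visit attic; enqueue study, office, vault, gym, pantry → queue [study, office, vault, gym, pantry]
Visit study; enqueue patio, parlor → queue [office, vault, gym, pantry, patio, parlor]
Visit office; enqueue cellar → queue [vault, gym, pantry, patio, parlor, cellar]
Visit vault → queue [gym, pantry, patio, parlor, cellar]
Visit gym → queue [pantry, patio, parlor, cellar]
Visit pantry; enqueue sauna → queue [patio, parlor, cellar, sauna]
Visit patio → queue [parlor, cellar, sauna]
Visit parlor → queue [cellar, sauna]
Visit cellar; enqueue loft → queue [sauna, loft]
Visit sauna; enqueue lobby → queue [loft, lobby]
Visit loft; enqueue foyer → queue [lobby, foyer]
Visit lobby → queue [foyer]
Visit foyer → queue []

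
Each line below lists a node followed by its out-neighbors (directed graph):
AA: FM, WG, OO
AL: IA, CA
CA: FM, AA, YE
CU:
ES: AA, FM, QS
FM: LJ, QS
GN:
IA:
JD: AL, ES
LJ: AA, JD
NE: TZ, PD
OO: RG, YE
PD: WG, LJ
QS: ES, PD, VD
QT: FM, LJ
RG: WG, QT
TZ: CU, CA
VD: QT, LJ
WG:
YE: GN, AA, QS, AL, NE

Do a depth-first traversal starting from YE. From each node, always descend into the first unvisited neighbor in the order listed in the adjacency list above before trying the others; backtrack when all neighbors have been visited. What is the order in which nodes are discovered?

Visit YE
YE → GN
YE → AA
AA → FM
FM → LJ
LJ → JD
JD → AL
AL → IA
AL → CA
JD → ES
ES → QS
QS → PD
PD → WG
QS → VD
VD → QT
AA → OO
OO → RG
YE → NE
NE → TZ
TZ → CU

YE, GN, AA, FM, LJ, JD, AL, IA, CA, ES, QS, PD, WG, VD, QT, OO, RG, NE, TZ, CU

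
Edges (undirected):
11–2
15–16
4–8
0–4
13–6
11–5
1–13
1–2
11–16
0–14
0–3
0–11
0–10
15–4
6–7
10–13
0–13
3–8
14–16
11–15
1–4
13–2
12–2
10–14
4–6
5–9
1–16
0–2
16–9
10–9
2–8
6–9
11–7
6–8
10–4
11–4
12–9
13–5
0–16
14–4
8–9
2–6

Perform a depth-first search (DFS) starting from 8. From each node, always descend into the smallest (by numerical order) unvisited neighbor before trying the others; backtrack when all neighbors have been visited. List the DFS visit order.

Visit 8
8 → 2
2 → 0
0 → 3
0 → 4
4 → 1
1 → 13
13 → 5
5 → 9
9 → 6
6 → 7
7 → 11
11 → 15
15 → 16
16 → 14
14 → 10
9 → 12

8 -> 2 -> 0 -> 3 -> 4 -> 1 -> 13 -> 5 -> 9 -> 6 -> 7 -> 11 -> 15 -> 16 -> 14 -> 10 -> 12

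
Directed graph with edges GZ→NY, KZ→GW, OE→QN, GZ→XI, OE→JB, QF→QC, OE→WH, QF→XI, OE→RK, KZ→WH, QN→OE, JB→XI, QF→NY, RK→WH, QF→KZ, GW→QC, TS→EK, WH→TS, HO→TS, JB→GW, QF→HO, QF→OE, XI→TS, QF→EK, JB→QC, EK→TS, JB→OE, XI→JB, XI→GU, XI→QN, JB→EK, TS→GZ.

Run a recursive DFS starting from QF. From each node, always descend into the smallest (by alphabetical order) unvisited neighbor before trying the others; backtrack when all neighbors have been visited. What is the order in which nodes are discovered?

QF, EK, TS, GZ, NY, XI, GU, JB, GW, QC, OE, QN, RK, WH, HO, KZ

Visit QF
QF → EK
EK → TS
TS → GZ
GZ → NY
GZ → XI
XI → GU
XI → JB
JB → GW
GW → QC
JB → OE
OE → QN
OE → RK
RK → WH
QF → HO
QF → KZ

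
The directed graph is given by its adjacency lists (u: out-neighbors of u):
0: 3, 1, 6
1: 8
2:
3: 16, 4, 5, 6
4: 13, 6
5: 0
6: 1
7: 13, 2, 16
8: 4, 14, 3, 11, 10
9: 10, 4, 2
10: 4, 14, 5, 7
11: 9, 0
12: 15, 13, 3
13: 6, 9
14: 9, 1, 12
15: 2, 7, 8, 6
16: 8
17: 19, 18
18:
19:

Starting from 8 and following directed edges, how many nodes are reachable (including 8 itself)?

BFS from 8 visits: 8, 4, 14, 3, 11, 10, 13, 6, 9, 1, 12, 16, 5, 0, 7, 2, 15
Reachable nodes: 17 of 20 total.

17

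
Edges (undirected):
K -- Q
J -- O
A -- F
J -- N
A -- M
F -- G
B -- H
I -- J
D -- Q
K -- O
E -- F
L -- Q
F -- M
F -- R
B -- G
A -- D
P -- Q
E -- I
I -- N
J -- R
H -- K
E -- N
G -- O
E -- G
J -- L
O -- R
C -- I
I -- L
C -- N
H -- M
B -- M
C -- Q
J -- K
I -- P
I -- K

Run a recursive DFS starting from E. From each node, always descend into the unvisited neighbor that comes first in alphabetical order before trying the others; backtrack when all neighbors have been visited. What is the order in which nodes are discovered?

Visit E
E → F
F → A
A → D
D → Q
Q → C
C → I
I → J
J → K
K → H
H → B
B → G
G → O
O → R
B → M
J → L
J → N
I → P

E -> F -> A -> D -> Q -> C -> I -> J -> K -> H -> B -> G -> O -> R -> M -> L -> N -> P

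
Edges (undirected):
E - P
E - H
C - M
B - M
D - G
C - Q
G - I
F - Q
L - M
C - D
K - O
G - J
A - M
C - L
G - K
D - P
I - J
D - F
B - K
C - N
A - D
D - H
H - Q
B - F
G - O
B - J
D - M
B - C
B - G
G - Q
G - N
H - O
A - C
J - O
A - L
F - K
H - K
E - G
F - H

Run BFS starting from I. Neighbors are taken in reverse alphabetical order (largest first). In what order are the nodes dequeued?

I -> J -> G -> O -> B -> Q -> N -> K -> E -> D -> H -> M -> F -> C -> P -> A -> L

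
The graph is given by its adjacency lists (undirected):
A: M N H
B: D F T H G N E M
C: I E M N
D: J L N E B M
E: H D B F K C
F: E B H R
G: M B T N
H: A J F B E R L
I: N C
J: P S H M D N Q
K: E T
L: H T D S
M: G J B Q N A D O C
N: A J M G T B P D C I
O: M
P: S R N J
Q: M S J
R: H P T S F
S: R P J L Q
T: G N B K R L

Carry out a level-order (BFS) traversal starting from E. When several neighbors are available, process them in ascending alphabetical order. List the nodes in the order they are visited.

Visit E; enqueue B, C, D, F, H, K → queue [B, C, D, F, H, K]
Visit B; enqueue G, M, N, T → queue [C, D, F, H, K, G, M, N, T]
Visit C; enqueue I → queue [D, F, H, K, G, M, N, T, I]
Visit D; enqueue J, L → queue [F, H, K, G, M, N, T, I, J, L]
Visit F; enqueue R → queue [H, K, G, M, N, T, I, J, L, R]
Visit H; enqueue A → queue [K, G, M, N, T, I, J, L, R, A]
Visit K → queue [G, M, N, T, I, J, L, R, A]
Visit G → queue [M, N, T, I, J, L, R, A]
Visit M; enqueue O, Q → queue [N, T, I, J, L, R, A, O, Q]
Visit N; enqueue P → queue [T, I, J, L, R, A, O, Q, P]
Visit T → queue [I, J, L, R, A, O, Q, P]
Visit I → queue [J, L, R, A, O, Q, P]
Visit J; enqueue S → queue [L, R, A, O, Q, P, S]
Visit L → queue [R, A, O, Q, P, S]
Visit R → queue [A, O, Q, P, S]
Visit A → queue [O, Q, P, S]
Visit O → queue [Q, P, S]
Visit Q → queue [P, S]
Visit P → queue [S]
Visit S → queue []

E → B → C → D → F → H → K → G → M → N → T → I → J → L → R → A → O → Q → P → S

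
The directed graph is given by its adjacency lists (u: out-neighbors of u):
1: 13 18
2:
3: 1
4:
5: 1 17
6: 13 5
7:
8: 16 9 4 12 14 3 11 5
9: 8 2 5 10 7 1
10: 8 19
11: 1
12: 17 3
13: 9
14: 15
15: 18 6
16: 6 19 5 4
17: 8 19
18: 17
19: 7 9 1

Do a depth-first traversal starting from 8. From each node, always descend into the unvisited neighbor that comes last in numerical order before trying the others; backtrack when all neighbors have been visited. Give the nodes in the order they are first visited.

8, 16, 19, 9, 10, 7, 5, 17, 1, 18, 13, 2, 6, 4, 14, 15, 12, 3, 11

Visit 8
8 → 16
16 → 19
19 → 9
9 → 10
9 → 7
9 → 5
5 → 17
5 → 1
1 → 18
1 → 13
9 → 2
16 → 6
16 → 4
8 → 14
14 → 15
8 → 12
12 → 3
8 → 11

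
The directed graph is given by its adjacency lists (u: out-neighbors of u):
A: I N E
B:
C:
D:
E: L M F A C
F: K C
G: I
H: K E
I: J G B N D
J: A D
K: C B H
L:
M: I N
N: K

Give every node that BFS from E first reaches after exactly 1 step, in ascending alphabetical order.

Level 0: E
Level 1: A, C, F, L, M
Level 2: I, K, N
Level 3: B, D, G, H, J

A, C, F, L, M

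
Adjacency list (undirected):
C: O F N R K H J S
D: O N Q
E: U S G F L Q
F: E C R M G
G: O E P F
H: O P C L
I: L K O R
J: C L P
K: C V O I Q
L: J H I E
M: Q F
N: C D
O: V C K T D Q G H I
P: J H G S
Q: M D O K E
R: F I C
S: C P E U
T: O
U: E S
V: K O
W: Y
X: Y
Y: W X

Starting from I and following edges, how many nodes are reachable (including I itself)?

BFS from I visits: I, L, K, O, R, J, H, E, C, V, Q, T, D, G, F, P, U, S, N, M
Reachable nodes: 20 of 23 total.

20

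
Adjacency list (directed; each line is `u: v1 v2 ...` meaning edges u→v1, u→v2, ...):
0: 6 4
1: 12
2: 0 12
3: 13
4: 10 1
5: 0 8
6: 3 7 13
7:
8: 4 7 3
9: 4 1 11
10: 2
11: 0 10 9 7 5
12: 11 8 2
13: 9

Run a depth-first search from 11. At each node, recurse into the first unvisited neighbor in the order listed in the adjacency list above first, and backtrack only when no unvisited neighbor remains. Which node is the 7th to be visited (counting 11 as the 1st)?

4

Visit 11
11 → 0
0 → 6
6 → 3
3 → 13
13 → 9
9 → 4
4 → 10
10 → 2
2 → 12
12 → 8
8 → 7
4 → 1
11 → 5

Visit order: 11, 0, 6, 3, 13, 9, 4, 10, 2, 12, 8, 7, 1, 5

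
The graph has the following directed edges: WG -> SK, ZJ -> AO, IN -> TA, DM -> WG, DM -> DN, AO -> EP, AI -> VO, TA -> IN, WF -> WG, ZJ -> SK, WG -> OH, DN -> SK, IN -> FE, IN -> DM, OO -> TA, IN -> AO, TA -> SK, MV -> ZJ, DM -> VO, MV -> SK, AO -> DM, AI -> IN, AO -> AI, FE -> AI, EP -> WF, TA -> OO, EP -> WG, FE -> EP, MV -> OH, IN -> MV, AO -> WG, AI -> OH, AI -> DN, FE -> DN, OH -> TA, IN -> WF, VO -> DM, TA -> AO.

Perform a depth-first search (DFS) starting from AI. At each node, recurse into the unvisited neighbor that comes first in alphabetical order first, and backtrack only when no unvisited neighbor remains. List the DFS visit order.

AI -> DN -> SK -> IN -> AO -> DM -> VO -> WG -> OH -> TA -> OO -> EP -> WF -> FE -> MV -> ZJ

Visit AI
AI → DN
DN → SK
AI → IN
IN → AO
AO → DM
DM → VO
DM → WG
WG → OH
OH → TA
TA → OO
AO → EP
EP → WF
IN → FE
IN → MV
MV → ZJ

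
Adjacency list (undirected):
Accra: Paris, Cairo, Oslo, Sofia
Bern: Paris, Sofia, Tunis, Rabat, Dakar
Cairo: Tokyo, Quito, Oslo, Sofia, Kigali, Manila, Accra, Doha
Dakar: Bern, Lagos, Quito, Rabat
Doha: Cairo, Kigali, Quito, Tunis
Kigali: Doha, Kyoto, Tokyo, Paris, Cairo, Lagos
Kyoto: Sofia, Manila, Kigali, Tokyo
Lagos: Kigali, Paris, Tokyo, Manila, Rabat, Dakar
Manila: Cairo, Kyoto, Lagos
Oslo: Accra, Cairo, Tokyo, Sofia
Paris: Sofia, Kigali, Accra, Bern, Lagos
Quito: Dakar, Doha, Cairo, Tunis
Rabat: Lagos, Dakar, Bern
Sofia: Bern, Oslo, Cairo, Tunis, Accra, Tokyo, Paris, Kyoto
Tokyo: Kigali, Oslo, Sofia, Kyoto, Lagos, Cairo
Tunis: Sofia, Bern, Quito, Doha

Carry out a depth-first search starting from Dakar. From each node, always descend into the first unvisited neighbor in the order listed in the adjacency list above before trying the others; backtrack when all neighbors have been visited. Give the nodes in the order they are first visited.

Visit Dakar
Dakar → Bern
Bern → Paris
Paris → Sofia
Sofia → Oslo
Oslo → Accra
Accra → Cairo
Cairo → Tokyo
Tokyo → Kigali
Kigali → Doha
Doha → Quito
Quito → Tunis
Kigali → Kyoto
Kyoto → Manila
Manila → Lagos
Lagos → Rabat

Dakar -> Bern -> Paris -> Sofia -> Oslo -> Accra -> Cairo -> Tokyo -> Kigali -> Doha -> Quito -> Tunis -> Kyoto -> Manila -> Lagos -> Rabat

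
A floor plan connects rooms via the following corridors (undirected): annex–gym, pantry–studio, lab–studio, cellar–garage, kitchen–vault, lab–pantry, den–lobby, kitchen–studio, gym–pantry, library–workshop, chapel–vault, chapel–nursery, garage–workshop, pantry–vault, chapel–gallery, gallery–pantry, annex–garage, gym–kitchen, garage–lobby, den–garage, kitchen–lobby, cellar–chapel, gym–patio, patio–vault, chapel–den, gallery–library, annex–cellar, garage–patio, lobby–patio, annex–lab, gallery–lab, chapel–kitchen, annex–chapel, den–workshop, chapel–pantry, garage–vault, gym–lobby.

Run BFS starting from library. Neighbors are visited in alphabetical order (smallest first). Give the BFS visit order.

library, gallery, workshop, chapel, lab, pantry, den, garage, annex, cellar, kitchen, nursery, vault, studio, gym, lobby, patio

Visit library; enqueue gallery, workshop → queue [gallery, workshop]
Visit gallery; enqueue chapel, lab, pantry → queue [workshop, chapel, lab, pantry]
Visit workshop; enqueue den, garage → queue [chapel, lab, pantry, den, garage]
Visit chapel; enqueue annex, cellar, kitchen, nursery, vault → queue [lab, pantry, den, garage, annex, cellar, kitchen, nursery, vault]
Visit lab; enqueue studio → queue [pantry, den, garage, annex, cellar, kitchen, nursery, vault, studio]
Visit pantry; enqueue gym → queue [den, garage, annex, cellar, kitchen, nursery, vault, studio, gym]
Visit den; enqueue lobby → queue [garage, annex, cellar, kitchen, nursery, vault, studio, gym, lobby]
Visit garage; enqueue patio → queue [annex, cellar, kitchen, nursery, vault, studio, gym, lobby, patio]
Visit annex → queue [cellar, kitchen, nursery, vault, studio, gym, lobby, patio]
Visit cellar → queue [kitchen, nursery, vault, studio, gym, lobby, patio]
Visit kitchen → queue [nursery, vault, studio, gym, lobby, patio]
Visit nursery → queue [vault, studio, gym, lobby, patio]
Visit vault → queue [studio, gym, lobby, patio]
Visit studio → queue [gym, lobby, patio]
Visit gym → queue [lobby, patio]
Visit lobby → queue [patio]
Visit patio → queue []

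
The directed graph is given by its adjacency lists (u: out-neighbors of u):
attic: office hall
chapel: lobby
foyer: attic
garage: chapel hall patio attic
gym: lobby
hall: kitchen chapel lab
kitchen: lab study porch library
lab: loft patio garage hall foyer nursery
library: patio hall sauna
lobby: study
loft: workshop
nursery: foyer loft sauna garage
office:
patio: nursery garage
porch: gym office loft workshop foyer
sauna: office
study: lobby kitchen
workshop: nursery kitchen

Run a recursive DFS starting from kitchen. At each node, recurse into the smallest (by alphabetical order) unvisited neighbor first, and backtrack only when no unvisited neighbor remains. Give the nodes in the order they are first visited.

Visit kitchen
kitchen → lab
lab → foyer
foyer → attic
attic → hall
hall → chapel
chapel → lobby
lobby → study
attic → office
lab → garage
garage → patio
patio → nursery
nursery → loft
loft → workshop
nursery → sauna
kitchen → library
kitchen → porch
porch → gym

kitchen -> lab -> foyer -> attic -> hall -> chapel -> lobby -> study -> office -> garage -> patio -> nursery -> loft -> workshop -> sauna -> library -> porch -> gym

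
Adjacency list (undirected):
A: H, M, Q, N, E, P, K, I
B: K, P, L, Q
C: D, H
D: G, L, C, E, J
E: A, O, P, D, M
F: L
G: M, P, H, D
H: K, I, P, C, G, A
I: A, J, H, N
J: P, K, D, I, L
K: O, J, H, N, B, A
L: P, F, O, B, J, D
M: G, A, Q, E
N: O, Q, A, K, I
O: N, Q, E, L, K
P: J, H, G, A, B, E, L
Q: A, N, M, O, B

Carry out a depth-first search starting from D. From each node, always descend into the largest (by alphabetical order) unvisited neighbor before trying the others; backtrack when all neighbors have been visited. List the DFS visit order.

Visit D
D → L
L → P
P → J
J → K
K → O
O → Q
Q → N
N → I
I → H
H → G
G → M
M → E
E → A
H → C
Q → B
L → F

D -> L -> P -> J -> K -> O -> Q -> N -> I -> H -> G -> M -> E -> A -> C -> B -> F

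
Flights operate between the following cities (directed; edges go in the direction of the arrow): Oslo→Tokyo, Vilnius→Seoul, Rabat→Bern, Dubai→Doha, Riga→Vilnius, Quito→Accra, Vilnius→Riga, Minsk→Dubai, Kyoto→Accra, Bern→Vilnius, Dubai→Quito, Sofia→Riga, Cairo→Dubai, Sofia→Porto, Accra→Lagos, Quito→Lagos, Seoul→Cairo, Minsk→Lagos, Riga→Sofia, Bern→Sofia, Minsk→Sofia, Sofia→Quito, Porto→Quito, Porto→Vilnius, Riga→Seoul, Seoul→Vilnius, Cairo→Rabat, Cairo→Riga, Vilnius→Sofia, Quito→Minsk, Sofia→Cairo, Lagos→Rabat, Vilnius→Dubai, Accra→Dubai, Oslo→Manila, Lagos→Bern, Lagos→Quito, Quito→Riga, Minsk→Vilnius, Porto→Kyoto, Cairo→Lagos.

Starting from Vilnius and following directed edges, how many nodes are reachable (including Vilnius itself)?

15

BFS from Vilnius visits: Vilnius, Dubai, Riga, Seoul, Sofia, Doha, Quito, Cairo, Porto, Accra, Lagos, Minsk, Rabat, Kyoto, Bern
Reachable nodes: 15 of 18 total.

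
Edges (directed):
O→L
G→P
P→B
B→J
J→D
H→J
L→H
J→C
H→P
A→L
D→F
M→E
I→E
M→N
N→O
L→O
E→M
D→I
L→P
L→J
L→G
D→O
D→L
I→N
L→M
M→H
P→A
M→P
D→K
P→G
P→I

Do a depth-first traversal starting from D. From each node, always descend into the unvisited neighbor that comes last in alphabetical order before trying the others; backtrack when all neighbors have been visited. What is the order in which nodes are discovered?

D → O → L → P → I → N → E → M → H → J → C → G → B → A → K → F

Visit D
D → O
O → L
L → P
P → I
I → N
I → E
E → M
M → H
H → J
J → C
P → G
P → B
P → A
D → K
D → F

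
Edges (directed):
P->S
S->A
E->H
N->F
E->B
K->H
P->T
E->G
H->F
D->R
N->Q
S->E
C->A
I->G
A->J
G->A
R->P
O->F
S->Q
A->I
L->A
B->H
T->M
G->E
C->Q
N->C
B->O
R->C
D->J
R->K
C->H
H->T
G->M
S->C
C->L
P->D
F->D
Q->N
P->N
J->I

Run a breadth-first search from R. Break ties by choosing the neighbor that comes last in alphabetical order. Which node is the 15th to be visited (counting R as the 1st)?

F

Visit R; enqueue P, K, C → queue [P, K, C]
Visit P; enqueue T, S, N, D → queue [K, C, T, S, N, D]
Visit K; enqueue H → queue [C, T, S, N, D, H]
Visit C; enqueue Q, L, A → queue [T, S, N, D, H, Q, L, A]
Visit T; enqueue M → queue [S, N, D, H, Q, L, A, M]
Visit S; enqueue E → queue [N, D, H, Q, L, A, M, E]
Visit N; enqueue F → queue [D, H, Q, L, A, M, E, F]
Visit D; enqueue J → queue [H, Q, L, A, M, E, F, J]
Visit H → queue [Q, L, A, M, E, F, J]
Visit Q → queue [L, A, M, E, F, J]
Visit L → queue [A, M, E, F, J]
Visit A; enqueue I → queue [M, E, F, J, I]
Visit M → queue [E, F, J, I]
Visit E; enqueue G, B → queue [F, J, I, G, B]
Visit F → queue [J, I, G, B]
Visit J → queue [I, G, B]
Visit I → queue [G, B]
Visit G → queue [B]
Visit B; enqueue O → queue [O]
Visit O → queue []

Visit order: R, P, K, C, T, S, N, D, H, Q, L, A, M, E, F, J, I, G, B, O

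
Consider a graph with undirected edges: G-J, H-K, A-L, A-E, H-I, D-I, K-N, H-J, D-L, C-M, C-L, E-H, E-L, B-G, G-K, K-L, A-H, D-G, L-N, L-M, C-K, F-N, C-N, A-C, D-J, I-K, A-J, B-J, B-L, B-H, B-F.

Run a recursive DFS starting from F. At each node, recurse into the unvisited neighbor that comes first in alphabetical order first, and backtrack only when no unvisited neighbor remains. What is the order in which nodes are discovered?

F -> B -> G -> D -> I -> H -> A -> C -> K -> L -> E -> M -> N -> J

Visit F
F → B
B → G
G → D
D → I
I → H
H → A
A → C
C → K
K → L
L → E
L → M
L → N
A → J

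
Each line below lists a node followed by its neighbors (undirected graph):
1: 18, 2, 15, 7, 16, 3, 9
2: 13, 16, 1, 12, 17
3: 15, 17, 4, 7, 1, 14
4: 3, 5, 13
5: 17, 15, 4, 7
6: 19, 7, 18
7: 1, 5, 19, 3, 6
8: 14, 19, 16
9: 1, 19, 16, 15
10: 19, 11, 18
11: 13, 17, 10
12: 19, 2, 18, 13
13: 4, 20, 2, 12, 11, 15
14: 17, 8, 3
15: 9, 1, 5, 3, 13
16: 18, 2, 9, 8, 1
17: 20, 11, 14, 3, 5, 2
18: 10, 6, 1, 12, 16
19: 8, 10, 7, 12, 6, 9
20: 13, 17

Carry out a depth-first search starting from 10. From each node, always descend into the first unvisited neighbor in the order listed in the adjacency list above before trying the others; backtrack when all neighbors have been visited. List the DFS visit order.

10 -> 19 -> 8 -> 14 -> 17 -> 20 -> 13 -> 4 -> 3 -> 15 -> 9 -> 1 -> 18 -> 6 -> 7 -> 5 -> 12 -> 2 -> 16 -> 11

Visit 10
10 → 19
19 → 8
8 → 14
14 → 17
17 → 20
20 → 13
13 → 4
4 → 3
3 → 15
15 → 9
9 → 1
1 → 18
18 → 6
6 → 7
7 → 5
18 → 12
12 → 2
2 → 16
13 → 11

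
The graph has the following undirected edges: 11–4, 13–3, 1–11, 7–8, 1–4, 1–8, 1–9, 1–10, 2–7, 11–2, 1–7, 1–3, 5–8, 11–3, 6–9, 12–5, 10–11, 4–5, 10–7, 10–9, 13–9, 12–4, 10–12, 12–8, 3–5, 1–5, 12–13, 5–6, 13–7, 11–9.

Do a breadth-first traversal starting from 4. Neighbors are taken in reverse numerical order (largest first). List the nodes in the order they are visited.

4 12 11 5 1 13 10 8 9 3 2 6 7

Visit 4; enqueue 12, 11, 5, 1 → queue [12, 11, 5, 1]
Visit 12; enqueue 13, 10, 8 → queue [11, 5, 1, 13, 10, 8]
Visit 11; enqueue 9, 3, 2 → queue [5, 1, 13, 10, 8, 9, 3, 2]
Visit 5; enqueue 6 → queue [1, 13, 10, 8, 9, 3, 2, 6]
Visit 1; enqueue 7 → queue [13, 10, 8, 9, 3, 2, 6, 7]
Visit 13 → queue [10, 8, 9, 3, 2, 6, 7]
Visit 10 → queue [8, 9, 3, 2, 6, 7]
Visit 8 → queue [9, 3, 2, 6, 7]
Visit 9 → queue [3, 2, 6, 7]
Visit 3 → queue [2, 6, 7]
Visit 2 → queue [6, 7]
Visit 6 → queue [7]
Visit 7 → queue []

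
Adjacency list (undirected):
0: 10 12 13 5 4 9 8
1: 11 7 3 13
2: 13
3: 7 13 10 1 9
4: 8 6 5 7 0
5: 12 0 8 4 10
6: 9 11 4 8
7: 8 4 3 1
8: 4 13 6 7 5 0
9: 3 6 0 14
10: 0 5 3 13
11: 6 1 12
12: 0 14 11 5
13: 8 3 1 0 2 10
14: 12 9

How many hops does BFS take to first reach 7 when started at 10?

Level 0: 10
Level 1: 0, 3, 5, 13
Level 2: 1, 2, 4, 7, 8, 9, 12
Level 3: 6, 11, 14
7 first appears at level 2.

2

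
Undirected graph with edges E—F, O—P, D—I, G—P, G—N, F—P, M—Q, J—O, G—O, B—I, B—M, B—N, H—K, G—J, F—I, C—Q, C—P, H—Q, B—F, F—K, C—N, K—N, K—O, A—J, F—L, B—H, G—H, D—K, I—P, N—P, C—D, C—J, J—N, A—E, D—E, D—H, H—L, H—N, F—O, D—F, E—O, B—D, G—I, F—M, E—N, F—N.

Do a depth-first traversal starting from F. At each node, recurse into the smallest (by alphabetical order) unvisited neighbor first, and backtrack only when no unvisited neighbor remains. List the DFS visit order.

F, B, D, C, J, A, E, N, G, H, K, O, P, I, L, Q, M

Visit F
F → B
B → D
D → C
C → J
J → A
A → E
E → N
N → G
G → H
H → K
K → O
O → P
P → I
H → L
H → Q
Q → M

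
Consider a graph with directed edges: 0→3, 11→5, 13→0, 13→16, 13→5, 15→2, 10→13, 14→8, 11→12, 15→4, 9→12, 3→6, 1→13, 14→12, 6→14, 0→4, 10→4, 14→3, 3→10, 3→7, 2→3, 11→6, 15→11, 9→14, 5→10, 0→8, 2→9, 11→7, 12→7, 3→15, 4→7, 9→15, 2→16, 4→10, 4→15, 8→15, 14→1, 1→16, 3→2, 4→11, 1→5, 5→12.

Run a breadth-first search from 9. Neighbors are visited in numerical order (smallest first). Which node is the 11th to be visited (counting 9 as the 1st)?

11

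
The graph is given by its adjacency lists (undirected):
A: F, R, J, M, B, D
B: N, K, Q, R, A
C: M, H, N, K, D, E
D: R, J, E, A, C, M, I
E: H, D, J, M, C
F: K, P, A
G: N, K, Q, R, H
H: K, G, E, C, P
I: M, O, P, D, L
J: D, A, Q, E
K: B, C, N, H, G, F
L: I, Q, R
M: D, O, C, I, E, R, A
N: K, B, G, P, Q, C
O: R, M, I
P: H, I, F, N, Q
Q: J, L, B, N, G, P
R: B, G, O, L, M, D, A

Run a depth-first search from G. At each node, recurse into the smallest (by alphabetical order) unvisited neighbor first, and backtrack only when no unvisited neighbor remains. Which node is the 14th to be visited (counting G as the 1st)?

E

Visit G
G → H
H → C
C → D
D → A
A → B
B → K
K → F
F → P
P → I
I → L
L → Q
Q → J
J → E
E → M
M → O
O → R
Q → N

Visit order: G, H, C, D, A, B, K, F, P, I, L, Q, J, E, M, O, R, N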